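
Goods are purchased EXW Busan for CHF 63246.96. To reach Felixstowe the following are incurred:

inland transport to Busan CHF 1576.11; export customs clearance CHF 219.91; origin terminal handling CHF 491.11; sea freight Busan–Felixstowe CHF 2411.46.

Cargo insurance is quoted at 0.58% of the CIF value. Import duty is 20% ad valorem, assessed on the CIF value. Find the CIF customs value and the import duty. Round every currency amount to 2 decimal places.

CIF value: CHF 68341.93; import duty: CHF 13668.39

Let C be the CIF value. C = EXW price + pre-shipment costs + freight + 0.58% × C
C − 0.58% × C = 63246.96 + 1576.11 + 219.91 + 491.11 + 2411.46
0.9942 × C = 67945.55
C = 67945.55 / 0.9942 = 68341.93
Insurance premium = 0.58% × 68341.93 = 396.38
Import duty = 68341.93 × 20% = 13668.39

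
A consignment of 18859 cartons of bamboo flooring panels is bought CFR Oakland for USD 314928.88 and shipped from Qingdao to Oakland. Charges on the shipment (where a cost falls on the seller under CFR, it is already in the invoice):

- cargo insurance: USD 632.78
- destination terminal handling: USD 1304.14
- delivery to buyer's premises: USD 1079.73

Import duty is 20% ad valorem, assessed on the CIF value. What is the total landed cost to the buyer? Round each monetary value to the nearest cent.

Total landed cost: USD 381057.86

CFR: the seller pays costs through ocean freight to the destination port, but not insurance.
CIF value = CFR price + insurance = 314928.88 + 632.78 = 315561.66
Import duty = 315561.66 × 20% = 63112.33
Buyer bears: insurance 632.78 + destination terminal 1304.14 + delivery 1079.73 + duty 63112.33 = 66128.98
Landed cost = invoice 314928.88 + 66128.98 = 381057.86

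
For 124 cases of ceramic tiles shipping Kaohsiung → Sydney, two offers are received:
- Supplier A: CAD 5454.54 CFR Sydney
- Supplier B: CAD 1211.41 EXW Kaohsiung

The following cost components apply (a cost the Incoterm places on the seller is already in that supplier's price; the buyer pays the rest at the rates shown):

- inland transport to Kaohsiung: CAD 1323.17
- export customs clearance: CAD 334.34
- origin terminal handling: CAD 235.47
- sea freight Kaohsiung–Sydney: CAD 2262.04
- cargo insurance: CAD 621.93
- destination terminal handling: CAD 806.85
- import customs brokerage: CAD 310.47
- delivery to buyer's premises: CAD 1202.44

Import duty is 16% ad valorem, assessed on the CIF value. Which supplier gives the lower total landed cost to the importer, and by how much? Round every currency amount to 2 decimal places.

Supplier A (CFR):
CIF value = CFR price + insurance = 5454.54 + 621.93 = 6076.47
Import duty = 6076.47 × 16% = 972.24
Buyer bears (A): 621.93 + 806.85 + 310.47 + 1202.44 = 2941.69
Landed cost (A) = invoice 5454.54 + 2941.69 + duty 972.24 = 9368.47
Supplier B (EXW):
CIF value = EXW price + inland to port + export clearance + origin terminal + freight + insurance = 1211.41 + 1323.17 + 334.34 + 235.47 + 2262.04 + 621.93 = 5988.36
Import duty = 5988.36 × 16% = 958.14
Buyer bears (B): 1323.17 + 334.34 + 235.47 + 2262.04 + 621.93 + 806.85 + 310.47 + 1202.44 = 7096.71
Landed cost (B) = invoice 1211.41 + 7096.71 + duty 958.14 = 9266.26
Difference = |9368.47 − 9266.26| = 102.21

Supplier B is cheaper by CAD 102.21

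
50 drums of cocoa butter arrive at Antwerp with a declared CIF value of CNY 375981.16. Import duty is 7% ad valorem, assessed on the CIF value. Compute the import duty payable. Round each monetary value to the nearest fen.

Import duty: CNY 26318.68

Import duty = 375981.16 × 7% = 26318.68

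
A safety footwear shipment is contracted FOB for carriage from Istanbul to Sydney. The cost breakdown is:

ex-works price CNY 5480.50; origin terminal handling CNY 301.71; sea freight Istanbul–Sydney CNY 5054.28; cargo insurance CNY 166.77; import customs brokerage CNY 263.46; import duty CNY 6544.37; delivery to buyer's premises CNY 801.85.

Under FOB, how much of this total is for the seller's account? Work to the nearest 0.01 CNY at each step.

FOB: the seller bears costs until goods are on board at the origin port; the buyer bears freight, insurance and all costs thereafter.
Seller's account: goods 5480.50 + origin terminal 301.71 = 5782.21
Buyer's account: freight 5054.28 + insurance 166.77 + brokerage 263.46 + duty 6544.37 + delivery 801.85 = 12830.73

Seller's account: CNY 5782.21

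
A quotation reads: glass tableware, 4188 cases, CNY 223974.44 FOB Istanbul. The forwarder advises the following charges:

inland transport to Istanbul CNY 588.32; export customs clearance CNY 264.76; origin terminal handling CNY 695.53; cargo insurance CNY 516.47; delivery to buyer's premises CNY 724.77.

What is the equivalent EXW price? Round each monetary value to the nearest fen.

EXW price: CNY 222425.83

Not relevant to the conversion: delivery, insurance — on the buyer under both terms; not part of either seller's price.
From FOB to EXW, the seller no longer bears: inland to port, export clearance, origin terminal.
EXW price = 223974.44 − 588.32 − 264.76 − 695.53 = 222425.83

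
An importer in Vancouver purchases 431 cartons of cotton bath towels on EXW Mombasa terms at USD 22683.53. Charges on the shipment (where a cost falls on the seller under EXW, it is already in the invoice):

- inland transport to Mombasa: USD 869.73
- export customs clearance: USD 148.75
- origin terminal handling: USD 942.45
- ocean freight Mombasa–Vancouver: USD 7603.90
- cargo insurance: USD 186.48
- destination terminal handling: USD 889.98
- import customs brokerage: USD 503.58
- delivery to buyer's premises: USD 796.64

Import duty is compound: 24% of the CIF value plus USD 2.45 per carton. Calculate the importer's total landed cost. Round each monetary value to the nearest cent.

Total landed cost: USD 43465.35

EXW: the seller makes goods available at their premises; the buyer bears all onward costs.
CIF value = EXW price + inland to port + export clearance + origin terminal + freight + insurance = 22683.53 + 869.73 + 148.75 + 942.45 + 7603.90 + 186.48 = 32434.84
Ad valorem component: 32434.84 × 24% = 7784.36
Specific component: 431 × 2.45 = 1055.95
Import duty = 7784.36 + 1055.95 = 8840.31
Buyer bears: inland to port 869.73 + export clearance 148.75 + origin terminal 942.45 + freight 7603.90 + insurance 186.48 + destination terminal 889.98 + brokerage 503.58 + delivery 796.64 + duty 8840.31 = 20781.82
Landed cost = invoice 22683.53 + 20781.82 = 43465.35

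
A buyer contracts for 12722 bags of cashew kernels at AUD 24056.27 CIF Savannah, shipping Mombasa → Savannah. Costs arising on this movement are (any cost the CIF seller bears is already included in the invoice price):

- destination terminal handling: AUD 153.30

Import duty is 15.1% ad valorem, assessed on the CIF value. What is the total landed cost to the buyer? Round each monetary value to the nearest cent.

Total landed cost: AUD 27842.07

CIF: the seller pays costs through ocean freight and marine insurance to the destination port.
The CIF price already equals the CIF value: 24056.27
Import duty = 24056.27 × 15.1% = 3632.50
Buyer bears: destination terminal 153.30 + duty 3632.50 = 3785.80
Landed cost = invoice 24056.27 + 3785.80 = 27842.07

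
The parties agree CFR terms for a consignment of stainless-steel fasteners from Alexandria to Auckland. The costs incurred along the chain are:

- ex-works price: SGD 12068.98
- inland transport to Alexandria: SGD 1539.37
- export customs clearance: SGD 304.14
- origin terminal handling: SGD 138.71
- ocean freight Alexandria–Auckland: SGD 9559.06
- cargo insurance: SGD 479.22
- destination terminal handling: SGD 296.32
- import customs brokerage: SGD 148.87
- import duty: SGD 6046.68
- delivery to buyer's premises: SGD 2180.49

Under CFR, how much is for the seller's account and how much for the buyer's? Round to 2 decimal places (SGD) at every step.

CFR: the seller pays costs through ocean freight to the destination port, but not insurance.
Seller's account: goods 12068.98 + inland to port 1539.37 + export clearance 304.14 + origin terminal 138.71 + freight 9559.06 = 23610.26
Buyer's account: insurance 479.22 + destination terminal 296.32 + brokerage 148.87 + duty 6046.68 + delivery 2180.49 = 9151.58

Seller: SGD 23610.26; buyer: SGD 9151.58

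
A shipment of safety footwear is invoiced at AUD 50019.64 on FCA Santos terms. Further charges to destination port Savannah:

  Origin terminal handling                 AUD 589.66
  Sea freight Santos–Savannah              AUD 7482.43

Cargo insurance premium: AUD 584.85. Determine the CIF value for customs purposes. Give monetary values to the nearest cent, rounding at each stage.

CIF = FCA price + pre-shipment costs + freight + insurance
CIF = 50019.64 + 589.66 + 7482.43 + 584.85 = 58676.58

CIF value: AUD 58676.58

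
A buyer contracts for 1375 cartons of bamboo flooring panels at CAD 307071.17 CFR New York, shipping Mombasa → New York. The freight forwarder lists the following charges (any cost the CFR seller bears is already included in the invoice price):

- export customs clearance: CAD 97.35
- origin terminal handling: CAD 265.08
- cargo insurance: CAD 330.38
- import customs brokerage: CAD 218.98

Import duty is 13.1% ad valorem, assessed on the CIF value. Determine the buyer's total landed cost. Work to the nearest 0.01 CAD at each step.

Total landed cost: CAD 347890.13

CFR: the seller pays costs through ocean freight to the destination port, but not insurance.
Already in the invoice (seller's account under CFR): export clearance, origin terminal — exclude.
CIF value = CFR price + insurance = 307071.17 + 330.38 = 307401.55
Import duty = 307401.55 × 13.1% = 40269.60
Buyer bears: insurance 330.38 + brokerage 218.98 + duty 40269.60 = 40818.96
Landed cost = invoice 307071.17 + 40818.96 = 347890.13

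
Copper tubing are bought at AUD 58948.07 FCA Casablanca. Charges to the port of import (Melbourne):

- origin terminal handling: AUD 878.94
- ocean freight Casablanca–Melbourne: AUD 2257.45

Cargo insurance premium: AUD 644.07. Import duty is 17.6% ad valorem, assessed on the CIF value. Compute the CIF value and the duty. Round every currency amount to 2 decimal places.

CIF value: AUD 62728.53; import duty: AUD 11040.22

CIF = FCA price + pre-shipment costs + freight + insurance
CIF = 58948.07 + 878.94 + 2257.45 + 644.07 = 62728.53
Import duty = 62728.53 × 17.6% = 11040.22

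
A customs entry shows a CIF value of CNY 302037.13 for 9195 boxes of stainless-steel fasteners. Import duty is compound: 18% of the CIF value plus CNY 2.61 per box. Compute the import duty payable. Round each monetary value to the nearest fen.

Import duty: CNY 78365.63

Ad valorem component: 302037.13 × 18% = 54366.68
Specific component: 9195 × 2.61 = 23998.95
Import duty = 54366.68 + 23998.95 = 78365.63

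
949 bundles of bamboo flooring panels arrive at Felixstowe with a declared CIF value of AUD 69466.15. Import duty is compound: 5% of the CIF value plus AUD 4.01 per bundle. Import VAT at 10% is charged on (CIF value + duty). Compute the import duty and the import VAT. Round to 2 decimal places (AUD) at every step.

Import duty: AUD 7278.80; import VAT: AUD 7674.50

Ad valorem component: 69466.15 × 5% = 3473.31
Specific component: 949 × 4.01 = 3805.49
Import duty = 3473.31 + 3805.49 = 7278.80
VAT base = CIF + duty = 69466.15 + 7278.80 = 76744.95
Import VAT = 76744.95 × 10% = 7674.50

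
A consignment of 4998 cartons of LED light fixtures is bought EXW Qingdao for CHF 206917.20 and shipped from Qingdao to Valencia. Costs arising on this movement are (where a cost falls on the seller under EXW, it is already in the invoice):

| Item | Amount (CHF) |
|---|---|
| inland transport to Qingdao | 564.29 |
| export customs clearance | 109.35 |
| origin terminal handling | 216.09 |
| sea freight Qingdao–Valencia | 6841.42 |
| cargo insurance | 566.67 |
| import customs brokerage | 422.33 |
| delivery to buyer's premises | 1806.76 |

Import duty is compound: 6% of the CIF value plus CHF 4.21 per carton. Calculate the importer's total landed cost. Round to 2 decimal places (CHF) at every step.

Total landed cost: CHF 251398.59

EXW: the seller makes goods available at their premises; the buyer bears all onward costs.
CIF value = EXW price + inland to port + export clearance + origin terminal + freight + insurance = 206917.20 + 564.29 + 109.35 + 216.09 + 6841.42 + 566.67 = 215215.02
Ad valorem component: 215215.02 × 6% = 12912.90
Specific component: 4998 × 4.21 = 21041.58
Import duty = 12912.90 + 21041.58 = 33954.48
Buyer bears: inland to port 564.29 + export clearance 109.35 + origin terminal 216.09 + freight 6841.42 + insurance 566.67 + brokerage 422.33 + delivery 1806.76 + duty 33954.48 = 44481.39
Landed cost = invoice 206917.20 + 44481.39 = 251398.59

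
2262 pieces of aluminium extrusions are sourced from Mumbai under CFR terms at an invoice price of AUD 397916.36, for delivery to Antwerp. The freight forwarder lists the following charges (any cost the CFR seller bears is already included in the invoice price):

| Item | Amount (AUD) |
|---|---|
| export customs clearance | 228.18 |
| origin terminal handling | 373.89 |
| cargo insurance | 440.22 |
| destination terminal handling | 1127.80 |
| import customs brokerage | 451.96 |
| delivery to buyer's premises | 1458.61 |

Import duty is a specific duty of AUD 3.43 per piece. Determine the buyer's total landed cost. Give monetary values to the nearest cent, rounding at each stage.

CFR: the seller pays costs through ocean freight to the destination port, but not insurance.
Already in the invoice (seller's account under CFR): export clearance, origin terminal — exclude.
CIF value = CFR price + insurance = 397916.36 + 440.22 = 398356.58
Import duty = 2262 × 3.43 = 7758.66
Buyer bears: insurance 440.22 + destination terminal 1127.80 + brokerage 451.96 + delivery 1458.61 + duty 7758.66 = 11237.25
Landed cost = invoice 397916.36 + 11237.25 = 409153.61

Total landed cost: AUD 409153.61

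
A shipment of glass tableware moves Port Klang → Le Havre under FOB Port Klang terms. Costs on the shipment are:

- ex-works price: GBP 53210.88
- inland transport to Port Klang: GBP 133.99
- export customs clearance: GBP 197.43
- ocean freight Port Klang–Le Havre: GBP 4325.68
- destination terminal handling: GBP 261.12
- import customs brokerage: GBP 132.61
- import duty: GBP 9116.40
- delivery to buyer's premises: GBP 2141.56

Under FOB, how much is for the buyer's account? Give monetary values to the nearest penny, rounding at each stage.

Buyer's account: GBP 15977.37

FOB: the seller bears costs until goods are on board at the origin port; the buyer bears freight, insurance and all costs thereafter.
Seller's account: goods 53210.88 + inland to port 133.99 + export clearance 197.43 = 53542.30
Buyer's account: freight 4325.68 + destination terminal 261.12 + brokerage 132.61 + duty 9116.40 + delivery 2141.56 = 15977.37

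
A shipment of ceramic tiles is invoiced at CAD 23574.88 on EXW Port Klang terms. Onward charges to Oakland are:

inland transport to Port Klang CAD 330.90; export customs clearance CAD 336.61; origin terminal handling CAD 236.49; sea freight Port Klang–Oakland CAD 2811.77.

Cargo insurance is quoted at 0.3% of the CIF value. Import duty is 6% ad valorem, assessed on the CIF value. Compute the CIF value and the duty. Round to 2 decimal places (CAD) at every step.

Let C be the CIF value. C = EXW price + pre-shipment costs + freight + 0.3% × C
C − 0.3% × C = 23574.88 + 330.90 + 336.61 + 236.49 + 2811.77
0.997 × C = 27290.65
C = 27290.65 / 0.997 = 27372.77
Insurance premium = 0.3% × 27372.77 = 82.12
Import duty = 27372.77 × 6% = 1642.37

CIF value: CAD 27372.77; import duty: CAD 1642.37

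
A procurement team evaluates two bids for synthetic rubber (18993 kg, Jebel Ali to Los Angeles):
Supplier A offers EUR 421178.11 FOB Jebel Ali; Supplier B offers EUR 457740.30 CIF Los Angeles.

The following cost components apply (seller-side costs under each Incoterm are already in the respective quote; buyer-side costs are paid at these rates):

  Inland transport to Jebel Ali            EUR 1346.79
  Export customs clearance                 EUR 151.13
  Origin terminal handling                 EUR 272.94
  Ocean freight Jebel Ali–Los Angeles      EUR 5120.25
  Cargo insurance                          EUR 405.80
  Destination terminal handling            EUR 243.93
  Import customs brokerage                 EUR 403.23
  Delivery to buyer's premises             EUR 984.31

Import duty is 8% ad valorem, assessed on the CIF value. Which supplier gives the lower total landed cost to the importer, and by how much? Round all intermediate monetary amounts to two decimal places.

Supplier A is cheaper by EUR 33519.03

Supplier A (FOB):
CIF value = FOB price + freight + insurance = 421178.11 + 5120.25 + 405.80 = 426704.16
Import duty = 426704.16 × 8% = 34136.33
Buyer bears (A): 5120.25 + 405.80 + 243.93 + 403.23 + 984.31 = 7157.52
Landed cost (A) = invoice 421178.11 + 7157.52 + duty 34136.33 = 462471.96
Supplier B (CIF):
The CIF price already equals the CIF value: 457740.30
Import duty = 457740.30 × 8% = 36619.22
Buyer bears (B): 243.93 + 403.23 + 984.31 = 1631.47
Landed cost (B) = invoice 457740.30 + 1631.47 + duty 36619.22 = 495990.99
Difference = |462471.96 − 495990.99| = 33519.03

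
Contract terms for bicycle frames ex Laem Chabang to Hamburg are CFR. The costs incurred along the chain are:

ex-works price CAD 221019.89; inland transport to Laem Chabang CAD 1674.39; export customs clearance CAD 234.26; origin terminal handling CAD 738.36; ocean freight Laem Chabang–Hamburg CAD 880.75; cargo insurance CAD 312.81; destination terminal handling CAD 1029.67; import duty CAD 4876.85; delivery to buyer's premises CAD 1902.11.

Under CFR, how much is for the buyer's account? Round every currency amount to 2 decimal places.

Buyer's account: CAD 8121.44

CFR: the seller pays costs through ocean freight to the destination port, but not insurance.
Seller's account: goods 221019.89 + inland to port 1674.39 + export clearance 234.26 + origin terminal 738.36 + freight 880.75 = 224547.65
Buyer's account: insurance 312.81 + destination terminal 1029.67 + duty 4876.85 + delivery 1902.11 = 8121.44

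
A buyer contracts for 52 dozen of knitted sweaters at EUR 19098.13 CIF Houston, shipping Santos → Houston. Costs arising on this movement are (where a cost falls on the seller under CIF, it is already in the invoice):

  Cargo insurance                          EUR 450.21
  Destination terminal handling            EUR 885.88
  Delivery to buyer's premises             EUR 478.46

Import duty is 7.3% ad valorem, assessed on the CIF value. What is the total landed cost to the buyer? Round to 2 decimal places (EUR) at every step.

CIF: the seller pays costs through ocean freight and marine insurance to the destination port.
Already in the invoice (seller's account under CIF): insurance — exclude.
The CIF price already equals the CIF value: 19098.13
Import duty = 19098.13 × 7.3% = 1394.16
Buyer bears: destination terminal 885.88 + delivery 478.46 + duty 1394.16 = 2758.50
Landed cost = invoice 19098.13 + 2758.50 = 21856.63

Total landed cost: EUR 21856.63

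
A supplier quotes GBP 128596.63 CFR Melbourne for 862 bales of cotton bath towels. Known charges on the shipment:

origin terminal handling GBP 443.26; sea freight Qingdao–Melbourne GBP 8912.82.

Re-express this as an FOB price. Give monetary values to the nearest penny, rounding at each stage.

FOB price: GBP 119683.81

Not relevant to the conversion: origin terminal — on the seller under both CFR and FOB; already in the CFR price and stays in the FOB price.
From CFR to FOB, the seller no longer bears: freight.
FOB price = 128596.63 − 8912.82 = 119683.81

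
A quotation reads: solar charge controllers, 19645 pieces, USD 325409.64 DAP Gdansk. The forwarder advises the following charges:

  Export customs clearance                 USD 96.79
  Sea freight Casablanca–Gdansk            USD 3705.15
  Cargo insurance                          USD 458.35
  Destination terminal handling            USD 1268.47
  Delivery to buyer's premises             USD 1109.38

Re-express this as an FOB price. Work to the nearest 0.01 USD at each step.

FOB price: USD 318868.29

Not relevant to the conversion: export clearance — on the seller under both DAP and FOB; already in the DAP price and stays in the FOB price.
From DAP to FOB, the seller no longer bears: freight, insurance, destination terminal, delivery.
FOB price = 325409.64 − 3705.15 − 458.35 − 1268.47 − 1109.38 = 318868.29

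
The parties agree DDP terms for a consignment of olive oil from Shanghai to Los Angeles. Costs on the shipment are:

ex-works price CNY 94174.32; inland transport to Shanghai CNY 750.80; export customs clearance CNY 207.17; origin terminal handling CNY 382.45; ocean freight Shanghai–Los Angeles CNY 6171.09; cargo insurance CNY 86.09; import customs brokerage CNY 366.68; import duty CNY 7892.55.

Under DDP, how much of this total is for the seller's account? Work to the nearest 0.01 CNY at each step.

Seller's account: CNY 110031.15

DDP: the seller bears all costs including import duty.
Seller's account: goods 94174.32 + inland to port 750.80 + export clearance 207.17 + origin terminal 382.45 + freight 6171.09 + insurance 86.09 + brokerage 366.68 + duty 7892.55 = 110031.15
Buyer's account: 0.00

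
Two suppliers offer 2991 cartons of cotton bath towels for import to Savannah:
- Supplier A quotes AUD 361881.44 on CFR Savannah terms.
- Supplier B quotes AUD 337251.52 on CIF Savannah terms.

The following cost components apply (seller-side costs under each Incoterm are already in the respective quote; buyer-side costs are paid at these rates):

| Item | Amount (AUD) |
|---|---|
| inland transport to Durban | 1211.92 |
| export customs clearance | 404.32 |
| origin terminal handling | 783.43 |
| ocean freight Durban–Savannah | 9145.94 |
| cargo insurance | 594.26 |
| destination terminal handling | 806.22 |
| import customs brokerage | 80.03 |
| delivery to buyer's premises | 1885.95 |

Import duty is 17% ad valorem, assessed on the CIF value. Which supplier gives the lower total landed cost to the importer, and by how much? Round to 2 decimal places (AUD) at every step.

Supplier A (CFR):
CIF value = CFR price + insurance = 361881.44 + 594.26 = 362475.70
Import duty = 362475.70 × 17% = 61620.87
Buyer bears (A): 594.26 + 806.22 + 80.03 + 1885.95 = 3366.46
Landed cost (A) = invoice 361881.44 + 3366.46 + duty 61620.87 = 426868.77
Supplier B (CIF):
The CIF price already equals the CIF value: 337251.52
Import duty = 337251.52 × 17% = 57332.76
Buyer bears (B): 806.22 + 80.03 + 1885.95 = 2772.20
Landed cost (B) = invoice 337251.52 + 2772.20 + duty 57332.76 = 397356.48
Difference = |426868.77 − 397356.48| = 29512.29

Supplier B is cheaper by AUD 29512.29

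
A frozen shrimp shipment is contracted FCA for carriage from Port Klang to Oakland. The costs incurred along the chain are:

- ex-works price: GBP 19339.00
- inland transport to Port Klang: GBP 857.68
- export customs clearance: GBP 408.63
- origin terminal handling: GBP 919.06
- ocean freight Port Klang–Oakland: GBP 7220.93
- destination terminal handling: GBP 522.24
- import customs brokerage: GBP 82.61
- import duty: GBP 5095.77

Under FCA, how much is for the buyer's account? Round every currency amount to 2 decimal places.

Buyer's account: GBP 13840.61

FCA: the seller delivers export-cleared goods to the carrier; the buyer bears costs from that point.
Seller's account: goods 19339.00 + inland to port 857.68 + export clearance 408.63 = 20605.31
Buyer's account: origin terminal 919.06 + freight 7220.93 + destination terminal 522.24 + brokerage 82.61 + duty 5095.77 = 13840.61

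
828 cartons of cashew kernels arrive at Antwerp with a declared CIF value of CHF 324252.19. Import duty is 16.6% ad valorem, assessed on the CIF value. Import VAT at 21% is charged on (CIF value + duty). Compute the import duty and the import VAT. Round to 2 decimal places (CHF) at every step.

Import duty = 324252.19 × 16.6% = 53825.86
VAT base = CIF + duty = 324252.19 + 53825.86 = 378078.05
Import VAT = 378078.05 × 21% = 79396.39

Import duty: CHF 53825.86; import VAT: CHF 79396.39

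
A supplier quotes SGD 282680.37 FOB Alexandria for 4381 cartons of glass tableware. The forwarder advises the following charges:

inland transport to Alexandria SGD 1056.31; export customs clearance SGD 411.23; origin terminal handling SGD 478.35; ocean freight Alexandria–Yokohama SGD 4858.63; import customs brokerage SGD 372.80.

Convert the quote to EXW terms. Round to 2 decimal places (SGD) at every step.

EXW price: SGD 280734.48

Not relevant to the conversion: freight, brokerage — on the buyer under both terms; not part of either seller's price.
From FOB to EXW, the seller no longer bears: inland to port, export clearance, origin terminal.
EXW price = 282680.37 − 1056.31 − 411.23 − 478.35 = 280734.48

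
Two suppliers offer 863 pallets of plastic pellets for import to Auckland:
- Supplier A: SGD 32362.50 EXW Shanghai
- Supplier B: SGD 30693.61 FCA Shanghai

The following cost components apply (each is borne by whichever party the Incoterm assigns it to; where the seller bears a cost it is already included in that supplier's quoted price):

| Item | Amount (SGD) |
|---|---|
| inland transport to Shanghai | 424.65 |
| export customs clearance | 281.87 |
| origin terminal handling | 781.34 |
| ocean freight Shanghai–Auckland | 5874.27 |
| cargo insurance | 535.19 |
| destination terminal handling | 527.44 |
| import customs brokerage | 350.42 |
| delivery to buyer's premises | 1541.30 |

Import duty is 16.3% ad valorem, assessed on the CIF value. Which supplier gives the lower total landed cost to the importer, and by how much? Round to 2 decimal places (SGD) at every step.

Supplier B is cheaper by SGD 2762.60

Supplier A (EXW):
CIF value = EXW price + inland to port + export clearance + origin terminal + freight + insurance = 32362.50 + 424.65 + 281.87 + 781.34 + 5874.27 + 535.19 = 40259.82
Import duty = 40259.82 × 16.3% = 6562.35
Buyer bears (A): 424.65 + 281.87 + 781.34 + 5874.27 + 535.19 + 527.44 + 350.42 + 1541.30 = 10316.48
Landed cost (A) = invoice 32362.50 + 10316.48 + duty 6562.35 = 49241.33
Supplier B (FCA):
CIF value = FCA price + origin terminal + freight + insurance = 30693.61 + 781.34 + 5874.27 + 535.19 = 37884.41
Import duty = 37884.41 × 16.3% = 6175.16
Buyer bears (B): 781.34 + 5874.27 + 535.19 + 527.44 + 350.42 + 1541.30 = 9609.96
Landed cost (B) = invoice 30693.61 + 9609.96 + duty 6175.16 = 46478.73
Difference = |49241.33 − 46478.73| = 2762.60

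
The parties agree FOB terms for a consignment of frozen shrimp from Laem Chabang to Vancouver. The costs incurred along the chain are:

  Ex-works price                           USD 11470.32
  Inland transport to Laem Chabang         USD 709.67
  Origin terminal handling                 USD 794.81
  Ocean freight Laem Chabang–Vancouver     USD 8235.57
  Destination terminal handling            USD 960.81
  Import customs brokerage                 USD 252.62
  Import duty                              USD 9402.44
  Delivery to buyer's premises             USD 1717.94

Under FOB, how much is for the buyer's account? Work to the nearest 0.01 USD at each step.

Buyer's account: USD 20569.38

FOB: the seller bears costs until goods are on board at the origin port; the buyer bears freight, insurance and all costs thereafter.
Seller's account: goods 11470.32 + inland to port 709.67 + origin terminal 794.81 = 12974.80
Buyer's account: freight 8235.57 + destination terminal 960.81 + brokerage 252.62 + duty 9402.44 + delivery 1717.94 = 20569.38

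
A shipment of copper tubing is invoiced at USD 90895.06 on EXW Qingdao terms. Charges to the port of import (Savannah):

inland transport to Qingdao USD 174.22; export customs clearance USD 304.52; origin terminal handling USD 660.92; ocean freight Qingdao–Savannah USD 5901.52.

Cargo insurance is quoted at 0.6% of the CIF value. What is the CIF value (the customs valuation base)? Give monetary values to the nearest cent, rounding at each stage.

CIF value: USD 98527.40

Let C be the CIF value. C = EXW price + pre-shipment costs + freight + 0.6% × C
C − 0.6% × C = 90895.06 + 174.22 + 304.52 + 660.92 + 5901.52
0.994 × C = 97936.24
C = 97936.24 / 0.994 = 98527.40
Insurance premium = 0.6% × 98527.40 = 591.16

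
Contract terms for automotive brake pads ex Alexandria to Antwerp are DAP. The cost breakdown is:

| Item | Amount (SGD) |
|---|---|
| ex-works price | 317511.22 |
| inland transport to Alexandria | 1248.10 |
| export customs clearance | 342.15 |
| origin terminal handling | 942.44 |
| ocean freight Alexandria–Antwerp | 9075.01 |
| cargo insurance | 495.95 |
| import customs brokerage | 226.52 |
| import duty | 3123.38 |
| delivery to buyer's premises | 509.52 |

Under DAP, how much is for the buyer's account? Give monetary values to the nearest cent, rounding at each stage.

Buyer's account: SGD 3349.90

DAP: the seller bears all costs to the named destination except import duty and clearance.
Seller's account: goods 317511.22 + inland to port 1248.10 + export clearance 342.15 + origin terminal 942.44 + freight 9075.01 + insurance 495.95 + delivery 509.52 = 330124.39
Buyer's account: brokerage 226.52 + duty 3123.38 = 3349.90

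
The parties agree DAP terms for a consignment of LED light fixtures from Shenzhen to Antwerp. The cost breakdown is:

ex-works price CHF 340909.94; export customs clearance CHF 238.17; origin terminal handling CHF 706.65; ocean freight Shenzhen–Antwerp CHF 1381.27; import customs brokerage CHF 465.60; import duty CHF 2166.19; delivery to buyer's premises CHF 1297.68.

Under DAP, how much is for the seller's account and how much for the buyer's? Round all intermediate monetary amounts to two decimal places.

Seller: CHF 344533.71; buyer: CHF 2631.79

DAP: the seller bears all costs to the named destination except import duty and clearance.
Seller's account: goods 340909.94 + export clearance 238.17 + origin terminal 706.65 + freight 1381.27 + delivery 1297.68 = 344533.71
Buyer's account: brokerage 465.60 + duty 2166.19 = 2631.79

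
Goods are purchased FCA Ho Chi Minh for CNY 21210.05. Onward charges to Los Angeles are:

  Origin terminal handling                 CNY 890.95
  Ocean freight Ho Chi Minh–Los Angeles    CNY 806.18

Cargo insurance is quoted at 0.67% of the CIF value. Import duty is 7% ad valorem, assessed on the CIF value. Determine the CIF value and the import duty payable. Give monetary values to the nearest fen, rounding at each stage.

CIF value: CNY 23061.69; import duty: CNY 1614.32

Let C be the CIF value. C = FCA price + pre-shipment costs + freight + 0.67% × C
C − 0.67% × C = 21210.05 + 890.95 + 806.18
0.9933 × C = 22907.18
C = 22907.18 / 0.9933 = 23061.69
Insurance premium = 0.67% × 23061.69 = 154.51
Import duty = 23061.69 × 7% = 1614.32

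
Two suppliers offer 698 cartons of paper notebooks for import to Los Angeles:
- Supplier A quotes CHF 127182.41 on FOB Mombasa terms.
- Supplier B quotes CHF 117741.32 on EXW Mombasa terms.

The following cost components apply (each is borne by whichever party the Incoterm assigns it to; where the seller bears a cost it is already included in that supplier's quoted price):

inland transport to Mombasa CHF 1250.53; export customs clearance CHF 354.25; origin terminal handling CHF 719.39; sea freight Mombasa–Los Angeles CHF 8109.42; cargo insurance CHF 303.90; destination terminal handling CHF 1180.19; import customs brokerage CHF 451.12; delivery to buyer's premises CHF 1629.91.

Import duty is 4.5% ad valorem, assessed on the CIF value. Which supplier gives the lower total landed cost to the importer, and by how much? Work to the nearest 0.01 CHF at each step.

Supplier A (FOB):
CIF value = FOB price + freight + insurance = 127182.41 + 8109.42 + 303.90 = 135595.73
Import duty = 135595.73 × 4.5% = 6101.81
Buyer bears (A): 8109.42 + 303.90 + 1180.19 + 451.12 + 1629.91 = 11674.54
Landed cost (A) = invoice 127182.41 + 11674.54 + duty 6101.81 = 144958.76
Supplier B (EXW):
CIF value = EXW price + inland to port + export clearance + origin terminal + freight + insurance = 117741.32 + 1250.53 + 354.25 + 719.39 + 8109.42 + 303.90 = 128478.81
Import duty = 128478.81 × 4.5% = 5781.55
Buyer bears (B): 1250.53 + 354.25 + 719.39 + 8109.42 + 303.90 + 1180.19 + 451.12 + 1629.91 = 13998.71
Landed cost (B) = invoice 117741.32 + 13998.71 + duty 5781.55 = 137521.58
Difference = |144958.76 − 137521.58| = 7437.18

Supplier B is cheaper by CHF 7437.18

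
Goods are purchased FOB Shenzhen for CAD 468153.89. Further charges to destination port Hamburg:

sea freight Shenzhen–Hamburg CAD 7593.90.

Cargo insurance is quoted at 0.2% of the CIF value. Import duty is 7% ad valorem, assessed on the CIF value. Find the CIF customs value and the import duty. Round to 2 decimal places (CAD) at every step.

CIF value: CAD 476701.19; import duty: CAD 33369.08

Let C be the CIF value. C = FOB price + freight + 0.2% × C
C − 0.2% × C = 468153.89 + 7593.90
0.998 × C = 475747.79
C = 475747.79 / 0.998 = 476701.19
Insurance premium = 0.2% × 476701.19 = 953.40
Import duty = 476701.19 × 7% = 33369.08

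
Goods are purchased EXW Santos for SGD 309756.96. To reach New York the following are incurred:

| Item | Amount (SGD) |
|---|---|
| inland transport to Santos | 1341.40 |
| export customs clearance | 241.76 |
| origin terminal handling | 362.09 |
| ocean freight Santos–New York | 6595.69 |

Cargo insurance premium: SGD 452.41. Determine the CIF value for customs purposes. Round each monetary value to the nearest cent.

CIF = EXW price + pre-shipment costs + freight + insurance
CIF = 309756.96 + 1341.40 + 241.76 + 362.09 + 6595.69 + 452.41 = 318750.31

CIF value: SGD 318750.31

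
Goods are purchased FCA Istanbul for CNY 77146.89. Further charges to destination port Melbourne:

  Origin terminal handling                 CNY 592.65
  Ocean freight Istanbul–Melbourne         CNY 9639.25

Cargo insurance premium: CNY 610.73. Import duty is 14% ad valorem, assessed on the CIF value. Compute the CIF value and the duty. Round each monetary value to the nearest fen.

CIF = FCA price + pre-shipment costs + freight + insurance
CIF = 77146.89 + 592.65 + 9639.25 + 610.73 = 87989.52
Import duty = 87989.52 × 14% = 12318.53

CIF value: CNY 87989.52; import duty: CNY 12318.53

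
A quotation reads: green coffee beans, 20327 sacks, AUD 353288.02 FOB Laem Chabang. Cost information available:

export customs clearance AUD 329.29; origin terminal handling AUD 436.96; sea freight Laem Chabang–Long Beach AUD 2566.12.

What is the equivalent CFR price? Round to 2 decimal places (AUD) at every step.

Not relevant to the conversion: origin terminal, export clearance — on the seller under both FOB and CFR; already in the FOB price and stays in the CFR price.
From FOB to CFR, the seller additionally bears: freight.
CFR price = 353288.02 + 2566.12 = 355854.14

CFR price: AUD 355854.14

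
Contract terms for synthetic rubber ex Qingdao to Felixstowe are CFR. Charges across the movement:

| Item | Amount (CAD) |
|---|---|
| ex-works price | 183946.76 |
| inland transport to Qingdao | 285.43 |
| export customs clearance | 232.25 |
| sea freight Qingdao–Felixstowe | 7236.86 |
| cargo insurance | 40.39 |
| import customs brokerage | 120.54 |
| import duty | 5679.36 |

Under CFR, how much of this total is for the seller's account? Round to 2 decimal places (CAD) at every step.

Seller's account: CAD 191701.30

CFR: the seller pays costs through ocean freight to the destination port, but not insurance.
Seller's account: goods 183946.76 + inland to port 285.43 + export clearance 232.25 + freight 7236.86 = 191701.30
Buyer's account: insurance 40.39 + brokerage 120.54 + duty 5679.36 = 5840.29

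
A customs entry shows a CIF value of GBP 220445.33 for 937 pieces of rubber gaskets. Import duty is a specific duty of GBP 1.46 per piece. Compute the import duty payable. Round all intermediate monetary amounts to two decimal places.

Import duty: GBP 1368.02

Import duty = 937 × 1.46 = 1368.02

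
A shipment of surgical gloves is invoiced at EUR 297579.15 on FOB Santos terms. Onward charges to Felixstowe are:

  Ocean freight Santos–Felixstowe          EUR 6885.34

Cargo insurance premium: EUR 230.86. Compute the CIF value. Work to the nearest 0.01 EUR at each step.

CIF = FOB price + freight + insurance
CIF = 297579.15 + 6885.34 + 230.86 = 304695.35

CIF value: EUR 304695.35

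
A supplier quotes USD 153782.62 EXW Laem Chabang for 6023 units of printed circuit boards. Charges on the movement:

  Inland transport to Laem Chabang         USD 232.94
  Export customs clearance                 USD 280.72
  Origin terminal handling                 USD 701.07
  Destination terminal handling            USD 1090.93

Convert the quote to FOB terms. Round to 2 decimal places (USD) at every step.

Not relevant to the conversion: destination terminal — on the buyer under both terms; not part of either seller's price.
From EXW to FOB, the seller additionally bears: inland to port, export clearance, origin terminal.
FOB price = 153782.62 + 232.94 + 280.72 + 701.07 = 154997.35

FOB price: USD 154997.35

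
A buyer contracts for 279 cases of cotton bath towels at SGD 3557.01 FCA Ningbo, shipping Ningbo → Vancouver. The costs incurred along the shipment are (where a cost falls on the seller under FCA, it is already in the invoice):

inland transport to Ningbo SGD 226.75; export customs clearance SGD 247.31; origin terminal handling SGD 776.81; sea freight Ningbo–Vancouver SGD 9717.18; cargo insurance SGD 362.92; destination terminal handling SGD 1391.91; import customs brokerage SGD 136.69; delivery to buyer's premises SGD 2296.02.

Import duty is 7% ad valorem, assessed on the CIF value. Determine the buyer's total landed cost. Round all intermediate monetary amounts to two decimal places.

FCA: the seller delivers export-cleared goods to the carrier; the buyer bears costs from that point.
Already in the invoice (seller's account under FCA): inland to port, export clearance — exclude.
CIF value = FCA price + origin terminal + freight + insurance = 3557.01 + 776.81 + 9717.18 + 362.92 = 14413.92
Import duty = 14413.92 × 7% = 1008.97
Buyer bears: origin terminal 776.81 + freight 9717.18 + insurance 362.92 + destination terminal 1391.91 + brokerage 136.69 + delivery 2296.02 + duty 1008.97 = 15690.50
Landed cost = invoice 3557.01 + 15690.50 = 19247.51

Total landed cost: SGD 19247.51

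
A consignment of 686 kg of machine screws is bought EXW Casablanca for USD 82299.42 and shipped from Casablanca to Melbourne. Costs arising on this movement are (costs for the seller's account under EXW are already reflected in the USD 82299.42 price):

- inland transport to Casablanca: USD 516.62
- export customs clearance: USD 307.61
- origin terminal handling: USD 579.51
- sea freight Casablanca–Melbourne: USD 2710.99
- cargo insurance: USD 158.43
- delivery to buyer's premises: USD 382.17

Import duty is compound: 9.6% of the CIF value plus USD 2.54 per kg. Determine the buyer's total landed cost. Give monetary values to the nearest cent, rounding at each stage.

Total landed cost: USD 97008.16

EXW: the seller makes goods available at their premises; the buyer bears all onward costs.
CIF value = EXW price + inland to port + export clearance + origin terminal + freight + insurance = 82299.42 + 516.62 + 307.61 + 579.51 + 2710.99 + 158.43 = 86572.58
Ad valorem component: 86572.58 × 9.6% = 8310.97
Specific component: 686 × 2.54 = 1742.44
Import duty = 8310.97 + 1742.44 = 10053.41
Buyer bears: inland to port 516.62 + export clearance 307.61 + origin terminal 579.51 + freight 2710.99 + insurance 158.43 + delivery 382.17 + duty 10053.41 = 14708.74
Landed cost = invoice 82299.42 + 14708.74 = 97008.16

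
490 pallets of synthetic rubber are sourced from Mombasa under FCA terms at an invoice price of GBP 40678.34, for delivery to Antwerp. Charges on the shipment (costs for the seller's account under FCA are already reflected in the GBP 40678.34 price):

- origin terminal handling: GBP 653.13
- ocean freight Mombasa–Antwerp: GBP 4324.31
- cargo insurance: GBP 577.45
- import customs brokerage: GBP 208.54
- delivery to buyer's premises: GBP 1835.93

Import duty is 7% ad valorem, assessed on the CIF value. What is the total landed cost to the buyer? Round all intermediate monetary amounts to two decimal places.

Total landed cost: GBP 51514.03

FCA: the seller delivers export-cleared goods to the carrier; the buyer bears costs from that point.
CIF value = FCA price + origin terminal + freight + insurance = 40678.34 + 653.13 + 4324.31 + 577.45 = 46233.23
Import duty = 46233.23 × 7% = 3236.33
Buyer bears: origin terminal 653.13 + freight 4324.31 + insurance 577.45 + brokerage 208.54 + delivery 1835.93 + duty 3236.33 = 10835.69
Landed cost = invoice 40678.34 + 10835.69 = 51514.03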